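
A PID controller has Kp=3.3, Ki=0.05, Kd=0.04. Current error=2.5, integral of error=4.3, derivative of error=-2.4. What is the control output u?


u = Kp*e + Ki*int(e) + Kd*de/dt
= 3.3*2.5 + 0.05*4.3 + 0.04*(-2.4)
= 8.25 + 0.215 + -0.096
= 8.369


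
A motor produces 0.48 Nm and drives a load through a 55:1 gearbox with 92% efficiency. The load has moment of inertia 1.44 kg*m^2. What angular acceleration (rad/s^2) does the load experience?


tau_out = tau_motor * N * eta
= 0.48 * 55 * 0.92 = 24.288 Nm
alpha = tau_out / I = 24.288 / 1.44
= 16.8667 rad/s^2


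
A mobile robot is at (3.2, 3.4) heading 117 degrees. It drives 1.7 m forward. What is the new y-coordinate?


y_new = y0 + d*sin(theta)
= 3.4 + 1.7*sin(117)
= 3.4 + 1.5147
= 4.9147


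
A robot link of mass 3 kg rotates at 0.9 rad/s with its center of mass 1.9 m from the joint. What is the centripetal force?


F = m * omega^2 * r
= 3 * 0.9^2 * 1.9
= 3 * 0.81 * 1.9
= 4.617 N


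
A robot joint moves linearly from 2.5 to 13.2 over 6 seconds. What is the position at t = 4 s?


s = t/T = 4/6 = 0.6667
p(t) = p0 + (pf-p0)*s
= 2.5 + (13.2 - 2.5) * 0.6667
= 9.6333


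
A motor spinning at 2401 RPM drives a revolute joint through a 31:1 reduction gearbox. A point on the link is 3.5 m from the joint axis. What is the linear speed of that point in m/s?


omega_motor = 2401 * 2*pi/60 = 251.4321 rad/s
omega_joint = omega_motor / 31 = 8.1107 rad/s
v = omega_joint * r = 8.1107 * 3.5
= 28.3875 m/s


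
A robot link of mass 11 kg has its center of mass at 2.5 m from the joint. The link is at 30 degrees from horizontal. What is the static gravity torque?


tau = m*g*L*cos(angle)
= 11 * 9.81 * 2.5 * cos(30 deg)
= 11 * 9.81 * 2.5 * 0.866
= 233.632 Nm


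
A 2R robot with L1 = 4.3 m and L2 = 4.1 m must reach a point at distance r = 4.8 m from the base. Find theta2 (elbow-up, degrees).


cos(theta2) = (r^2 - L1^2 - L2^2) / (2*L1*L2)
cos(theta2) = (23.04 - 18.49 - 16.81) / 35.26
cos(theta2) = -0.347703
theta2 = 110.3469 degrees


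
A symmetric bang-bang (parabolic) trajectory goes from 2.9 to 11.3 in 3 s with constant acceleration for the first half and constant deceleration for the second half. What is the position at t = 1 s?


Symmetric rest-to-rest: each phase covers (pf-p0)/2 in time T/2. 0.5*a*(T/2)^2 = (pf-p0)/2 => a = 4*(pf-p0)/T^2
a = 4*(11.3-2.9)/3^2 = 3.7333
t = 1 is in the acceleration phase (t <= T/2).
p = p0 + 0.5*a*t^2 = 2.9 + 0.5*3.7333*1^2
= 4.7667


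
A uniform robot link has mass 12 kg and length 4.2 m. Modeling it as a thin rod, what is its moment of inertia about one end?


I = (1/3) * m * L^2
= (1/3) * 12 * 4.2^2
= 0.333333 * 12 * 17.64
= 70.56 kg*m^2


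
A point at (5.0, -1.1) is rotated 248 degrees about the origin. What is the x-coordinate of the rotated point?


x' = x*cos(theta) - y*sin(theta)
cos(248 deg) = -0.3746, sin(248 deg) = -0.9272
x' = 5.0 * -0.3746 - -1.1 * -0.9272
= -1.873 - 1.0199
= -2.8929


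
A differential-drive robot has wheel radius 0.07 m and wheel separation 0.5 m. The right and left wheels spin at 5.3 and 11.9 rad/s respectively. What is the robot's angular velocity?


vR = r*wR = 0.07*5.3 = 0.371 m/s
vL = r*wL = 0.07*11.9 = 0.833 m/s
v = (vR+vL)/2 = 0.602 m/s
omega = (vR-vL)/L = -0.924 rad/s
angular velocity = -0.924 rad/s


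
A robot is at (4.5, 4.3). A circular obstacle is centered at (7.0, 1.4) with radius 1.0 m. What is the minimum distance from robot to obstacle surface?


center_dist = sqrt((4.5-7.0)^2 + (4.3-1.4)^2)
= sqrt(6.25 + 8.41)
= 3.8288
min_dist = center_dist - radius = 3.8288 - 1.0 = 2.8288 m


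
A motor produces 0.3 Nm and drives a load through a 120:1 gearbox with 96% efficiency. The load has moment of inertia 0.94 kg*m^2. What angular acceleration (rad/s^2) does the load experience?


tau_out = tau_motor * N * eta
= 0.3 * 120 * 0.96 = 34.56 Nm
alpha = tau_out / I = 34.56 / 0.94
= 36.766 rad/s^2


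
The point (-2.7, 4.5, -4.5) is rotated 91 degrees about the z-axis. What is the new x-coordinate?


Rotation about z-axis: x' = x*cos(theta) - y*sin(theta)
= -2.7 * -0.0175 - 4.5 * 0.9998
= -4.4522


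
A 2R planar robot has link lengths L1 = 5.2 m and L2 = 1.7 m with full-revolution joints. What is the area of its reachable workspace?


r_max = L1 + L2 = 6.9 m
r_min = |L1 - L2| = 3.5 m
Area = pi*(r_max^2 - r_min^2)
= pi*(47.61 - 12.25)
= pi * 35.36
= 111.0867 m^2


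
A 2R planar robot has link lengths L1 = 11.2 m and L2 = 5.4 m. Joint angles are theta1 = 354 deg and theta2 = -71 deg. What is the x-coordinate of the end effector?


Convert angles to radians: theta1 = 6.1785, theta2 = -1.2392
x = L1*cos(theta1) + L2*cos(theta1+theta2)
x = 11.1386 + 1.2147
x = 12.3534


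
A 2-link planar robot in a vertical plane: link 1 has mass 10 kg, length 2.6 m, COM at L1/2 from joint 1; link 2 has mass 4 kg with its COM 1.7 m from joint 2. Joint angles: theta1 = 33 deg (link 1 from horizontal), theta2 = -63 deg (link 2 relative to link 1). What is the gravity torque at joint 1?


Horizontal distance from joint 1 to link-1 COM:
  x_c1 = (L1/2)*cos(t1) = 1.3 * 0.8387 = 1.0903 m
Horizontal distance from joint 1 to link-2 COM:
  x_c2 = L1*cos(t1) + Lc2*cos(t1+t2)
       = 2.6*0.8387 + 1.7*0.866 = 3.6528 m
tau1 = m1*g*x_c1 + m2*g*x_c2
     = 10*9.81*1.0903 + 4*9.81*3.6528
     = 106.9557 + 143.3353
     = 250.291 Nm


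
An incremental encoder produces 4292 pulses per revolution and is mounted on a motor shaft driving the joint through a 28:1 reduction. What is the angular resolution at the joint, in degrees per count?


counts per rev = 4292
effective counts at joint = 4292 * 28 = 120176
resolution = 360 / 120176
= 0.003 deg/count


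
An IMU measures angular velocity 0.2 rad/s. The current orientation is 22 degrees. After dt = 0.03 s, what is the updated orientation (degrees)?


delta_theta = w * dt = 0.2 * 0.03 = 0.006 rad
= 0.3438 deg
theta_new = 22 + 0.3438 = 22.3438 deg


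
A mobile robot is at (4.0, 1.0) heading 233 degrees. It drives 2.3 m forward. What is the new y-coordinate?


y_new = y0 + d*sin(theta)
= 1.0 + 2.3*sin(233)
= 1.0 + -1.8369
= -0.8369


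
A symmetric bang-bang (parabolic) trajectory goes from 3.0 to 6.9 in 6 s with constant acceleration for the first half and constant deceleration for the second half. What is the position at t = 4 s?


Symmetric rest-to-rest: each phase covers (pf-p0)/2 in time T/2. 0.5*a*(T/2)^2 = (pf-p0)/2 => a = 4*(pf-p0)/T^2
a = 4*(6.9-3.0)/6^2 = 0.4333
t = 4 is in the deceleration phase (t > T/2).
p = pf - 0.5*a*(T-t)^2 = 6.9 - 0.5*0.4333*2^2
= 6.0333


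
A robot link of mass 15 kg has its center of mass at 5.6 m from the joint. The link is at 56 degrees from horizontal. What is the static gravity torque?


tau = m*g*L*cos(angle)
= 15 * 9.81 * 5.6 * cos(56 deg)
= 15 * 9.81 * 5.6 * 0.5592
= 460.7973 Nm


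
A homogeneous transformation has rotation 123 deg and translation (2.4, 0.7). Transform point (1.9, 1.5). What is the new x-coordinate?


x' = cos(theta)*px - sin(theta)*py + tx
= -0.5446*1.9 - 0.8387*1.5 + 2.4
= 0.1072


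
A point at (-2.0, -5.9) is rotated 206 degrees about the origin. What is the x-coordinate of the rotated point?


x' = x*cos(theta) - y*sin(theta)
cos(206 deg) = -0.8988, sin(206 deg) = -0.4384
x' = -2.0 * -0.8988 - -5.9 * -0.4384
= 1.7976 - 2.5864
= -0.7888


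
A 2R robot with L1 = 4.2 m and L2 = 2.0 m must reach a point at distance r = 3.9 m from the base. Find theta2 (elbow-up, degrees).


cos(theta2) = (r^2 - L1^2 - L2^2) / (2*L1*L2)
cos(theta2) = (15.21 - 17.64 - 4.0) / 16.8
cos(theta2) = -0.382738
theta2 = 112.5034 degrees


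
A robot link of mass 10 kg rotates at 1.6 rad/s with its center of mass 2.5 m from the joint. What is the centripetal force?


F = m * omega^2 * r
= 10 * 1.6^2 * 2.5
= 10 * 2.56 * 2.5
= 64.0 N


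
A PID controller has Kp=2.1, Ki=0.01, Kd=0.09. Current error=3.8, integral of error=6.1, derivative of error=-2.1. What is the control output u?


u = Kp*e + Ki*int(e) + Kd*de/dt
= 2.1*3.8 + 0.01*6.1 + 0.09*(-2.1)
= 7.98 + 0.061 + -0.189
= 7.852


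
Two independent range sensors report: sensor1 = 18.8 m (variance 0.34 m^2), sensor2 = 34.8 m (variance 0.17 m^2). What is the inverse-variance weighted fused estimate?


w1 = (1/var1) / (1/var1 + 1/var2)
   = 2.9412 / (2.9412 + 5.8824) = 0.3333
w2 = 1 - w1 = 0.6667
fused = w1*s1 + w2*s2 = 6.2667 + 23.2
= 29.4667 m


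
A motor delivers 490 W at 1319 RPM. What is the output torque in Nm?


omega = 1319 * 2*pi/60 = 138.1254 rad/s
tau = P / omega = 490 / 138.1254
= 3.5475 Nm


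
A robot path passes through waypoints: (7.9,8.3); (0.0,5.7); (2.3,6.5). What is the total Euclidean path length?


Segment lengths:
  seg1 = sqrt((-7.9)^2 + (-2.6)^2) = 8.3169
  seg2 = sqrt((2.3)^2 + (0.8)^2) = 2.4352
Total = 10.752


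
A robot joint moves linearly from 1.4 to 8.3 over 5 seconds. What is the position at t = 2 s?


s = t/T = 2/5 = 0.4
p(t) = p0 + (pf-p0)*s
= 1.4 + (8.3 - 1.4) * 0.4
= 4.16


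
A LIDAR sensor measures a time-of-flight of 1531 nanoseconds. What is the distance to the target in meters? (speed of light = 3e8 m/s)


tof = 1531 ns = 1.531e-06 s
dist = c * tof / 2
= 3e8 * 1.531e-06 / 2
= 229.65 m


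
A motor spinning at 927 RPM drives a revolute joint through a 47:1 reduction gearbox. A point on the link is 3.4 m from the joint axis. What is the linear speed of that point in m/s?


omega_motor = 927 * 2*pi/60 = 97.0752 rad/s
omega_joint = omega_motor / 47 = 2.0654 rad/s
v = omega_joint * r = 2.0654 * 3.4
= 7.0225 m/s


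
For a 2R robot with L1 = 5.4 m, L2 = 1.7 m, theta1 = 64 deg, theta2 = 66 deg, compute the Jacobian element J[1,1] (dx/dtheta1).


J[1,1] = -L1*sin(t1) - L2*sin(t1+t2)
= -5.4*sin(64) - 1.7*sin(130)
= -6.1558


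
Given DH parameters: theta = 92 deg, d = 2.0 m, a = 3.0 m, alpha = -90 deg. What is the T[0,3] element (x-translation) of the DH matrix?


T[0,3] = a * cos(theta)
= 3.0 * cos(92 deg)
= 3.0 * -0.0349
= -0.1047


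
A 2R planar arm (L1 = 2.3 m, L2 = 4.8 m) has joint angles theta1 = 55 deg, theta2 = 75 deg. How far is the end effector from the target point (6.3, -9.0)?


End effector via forward kinematics:
x = L1*cos(t1) + L2*cos(t1+t2) = -1.7662
y = L1*sin(t1) + L2*sin(t1+t2) = 5.5611
Distance to target:
d = sqrt((6.3 - -1.7662)^2 + (-9.0 - 5.5611)^2)
= sqrt(65.0629 + 212.0246)
= 16.6459 m


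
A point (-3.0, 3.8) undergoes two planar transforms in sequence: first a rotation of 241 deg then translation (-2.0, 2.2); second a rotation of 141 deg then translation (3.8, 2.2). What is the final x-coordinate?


After transform 1:
x1 = cos(241)*-3.0 - sin(241)*3.8 + -2.0 = 2.778
y1 = sin(241)*-3.0 + cos(241)*3.8 + 2.2 = 2.9816
After transform 2:
x2 = cos(141)*2.778 - sin(141)*2.9816 + 3.8
= -0.2353


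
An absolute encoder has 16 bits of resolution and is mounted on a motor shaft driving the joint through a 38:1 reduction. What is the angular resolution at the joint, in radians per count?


counts = 2^16 = 65536
effective counts at joint = 65536 * 38 = 2490368
resolution = 2*pi / 2490368
= 2.5230e-06 rad/count


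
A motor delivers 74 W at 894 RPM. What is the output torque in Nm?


omega = 894 * 2*pi/60 = 93.6195 rad/s
tau = P / omega = 74 / 93.6195
= 0.7904 Nm


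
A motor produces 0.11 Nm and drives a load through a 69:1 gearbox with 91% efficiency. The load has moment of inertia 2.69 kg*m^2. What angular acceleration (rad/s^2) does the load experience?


tau_out = tau_motor * N * eta
= 0.11 * 69 * 0.91 = 6.9069 Nm
alpha = tau_out / I = 6.9069 / 2.69
= 2.5676 rad/s^2


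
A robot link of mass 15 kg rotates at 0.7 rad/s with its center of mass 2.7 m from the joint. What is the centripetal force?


F = m * omega^2 * r
= 15 * 0.7^2 * 2.7
= 15 * 0.49 * 2.7
= 19.845 N


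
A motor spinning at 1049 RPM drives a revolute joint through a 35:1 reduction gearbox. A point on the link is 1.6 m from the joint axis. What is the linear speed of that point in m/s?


omega_motor = 1049 * 2*pi/60 = 109.851 rad/s
omega_joint = omega_motor / 35 = 3.1386 rad/s
v = omega_joint * r = 3.1386 * 1.6
= 5.0218 m/s


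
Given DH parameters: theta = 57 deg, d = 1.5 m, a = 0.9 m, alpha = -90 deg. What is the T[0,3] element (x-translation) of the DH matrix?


T[0,3] = a * cos(theta)
= 0.9 * cos(57 deg)
= 0.9 * 0.5446
= 0.4902


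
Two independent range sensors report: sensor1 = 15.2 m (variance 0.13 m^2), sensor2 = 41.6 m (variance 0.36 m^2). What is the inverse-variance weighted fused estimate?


w1 = (1/var1) / (1/var1 + 1/var2)
   = 7.6923 / (7.6923 + 2.7778) = 0.7347
w2 = 1 - w1 = 0.2653
fused = w1*s1 + w2*s2 = 11.1673 + 11.0367
= 22.2041 m


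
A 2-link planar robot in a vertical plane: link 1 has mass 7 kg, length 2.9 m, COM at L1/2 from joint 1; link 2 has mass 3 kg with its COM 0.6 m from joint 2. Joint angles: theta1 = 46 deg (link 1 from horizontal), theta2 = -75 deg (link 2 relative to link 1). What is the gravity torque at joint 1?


Horizontal distance from joint 1 to link-1 COM:
  x_c1 = (L1/2)*cos(t1) = 1.45 * 0.6947 = 1.0073 m
Horizontal distance from joint 1 to link-2 COM:
  x_c2 = L1*cos(t1) + Lc2*cos(t1+t2)
       = 2.9*0.6947 + 0.6*0.8746 = 2.5393 m
tau1 = m1*g*x_c1 + m2*g*x_c2
     = 7*9.81*1.0073 + 3*9.81*2.5393
     = 69.1682 + 74.731
     = 143.8992 Nm


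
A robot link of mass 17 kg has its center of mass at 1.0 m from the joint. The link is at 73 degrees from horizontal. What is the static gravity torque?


tau = m*g*L*cos(angle)
= 17 * 9.81 * 1.0 * cos(73 deg)
= 17 * 9.81 * 1.0 * 0.2924
= 48.7588 Nm


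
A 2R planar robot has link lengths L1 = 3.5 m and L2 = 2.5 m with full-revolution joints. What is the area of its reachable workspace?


r_max = L1 + L2 = 6.0 m
r_min = |L1 - L2| = 1.0 m
Area = pi*(r_max^2 - r_min^2)
= pi*(36.0 - 1.0)
= pi * 35.0
= 109.9557 m^2


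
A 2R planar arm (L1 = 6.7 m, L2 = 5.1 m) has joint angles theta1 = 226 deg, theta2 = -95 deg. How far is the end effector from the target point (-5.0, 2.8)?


End effector via forward kinematics:
x = L1*cos(t1) + L2*cos(t1+t2) = -8.0001
y = L1*sin(t1) + L2*sin(t1+t2) = -0.9706
Distance to target:
d = sqrt((-5.0 - -8.0001)^2 + (2.8 - -0.9706)^2)
= sqrt(9.0007 + 14.2171)
= 4.8185 m


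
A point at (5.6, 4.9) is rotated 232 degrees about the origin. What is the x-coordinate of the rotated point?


x' = x*cos(theta) - y*sin(theta)
cos(232 deg) = -0.6157, sin(232 deg) = -0.788
x' = 5.6 * -0.6157 - 4.9 * -0.788
= -3.4477 - -3.8613
= 0.4135


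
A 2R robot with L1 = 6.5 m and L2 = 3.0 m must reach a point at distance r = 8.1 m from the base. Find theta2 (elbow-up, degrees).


cos(theta2) = (r^2 - L1^2 - L2^2) / (2*L1*L2)
cos(theta2) = (65.61 - 42.25 - 9.0) / 39.0
cos(theta2) = 0.368205
theta2 = 68.395 degrees


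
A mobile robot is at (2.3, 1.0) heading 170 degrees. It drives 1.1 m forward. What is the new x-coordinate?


x_new = x0 + d*cos(theta)
= 2.3 + 1.1*cos(170)
= 2.3 + -1.0833
= 1.2167


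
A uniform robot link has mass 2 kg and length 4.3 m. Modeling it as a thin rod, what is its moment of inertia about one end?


I = (1/3) * m * L^2
= (1/3) * 2 * 4.3^2
= 0.333333 * 2 * 18.49
= 12.3267 kg*m^2


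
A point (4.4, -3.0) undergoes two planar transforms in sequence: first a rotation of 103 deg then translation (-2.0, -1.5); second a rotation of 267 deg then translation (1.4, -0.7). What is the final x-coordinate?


After transform 1:
x1 = cos(103)*4.4 - sin(103)*-3.0 + -2.0 = -0.0667
y1 = sin(103)*4.4 + cos(103)*-3.0 + -1.5 = 3.4621
After transform 2:
x2 = cos(267)*-0.0667 - sin(267)*3.4621 + 1.4
= 4.8608


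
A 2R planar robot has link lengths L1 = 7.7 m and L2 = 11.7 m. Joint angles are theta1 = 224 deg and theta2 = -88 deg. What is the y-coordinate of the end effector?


Convert angles to radians: theta1 = 3.9095, theta2 = -1.5359
y = L1*sin(theta1) + L2*sin(theta1+theta2)
y = -5.3489 + 8.1275
y = 2.7786


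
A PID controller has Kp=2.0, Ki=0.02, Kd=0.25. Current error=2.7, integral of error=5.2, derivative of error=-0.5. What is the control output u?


u = Kp*e + Ki*int(e) + Kd*de/dt
= 2.0*2.7 + 0.02*5.2 + 0.25*(-0.5)
= 5.4 + 0.104 + -0.125
= 5.379


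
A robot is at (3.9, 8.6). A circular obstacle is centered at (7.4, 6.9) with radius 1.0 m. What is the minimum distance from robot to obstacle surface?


center_dist = sqrt((3.9-7.4)^2 + (8.6-6.9)^2)
= sqrt(12.25 + 2.89)
= 3.891
min_dist = center_dist - radius = 3.891 - 1.0 = 2.891 m


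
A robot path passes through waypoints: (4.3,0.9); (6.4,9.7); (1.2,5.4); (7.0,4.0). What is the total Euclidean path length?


Segment lengths:
  seg1 = sqrt((2.1)^2 + (8.8)^2) = 9.0471
  seg2 = sqrt((-5.2)^2 + (-4.3)^2) = 6.7476
  seg3 = sqrt((5.8)^2 + (-1.4)^2) = 5.9666
Total = 21.7613


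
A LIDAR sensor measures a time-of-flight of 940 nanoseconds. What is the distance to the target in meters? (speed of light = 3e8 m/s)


tof = 940 ns = 9.4e-07 s
dist = c * tof / 2
= 3e8 * 9.4e-07 / 2
= 141.0 m


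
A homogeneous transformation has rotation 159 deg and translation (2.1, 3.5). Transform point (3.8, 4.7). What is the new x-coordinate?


x' = cos(theta)*px - sin(theta)*py + tx
= -0.9336*3.8 - 0.3584*4.7 + 2.1
= -3.1319


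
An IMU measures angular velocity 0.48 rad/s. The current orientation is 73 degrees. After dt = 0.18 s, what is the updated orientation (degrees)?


delta_theta = w * dt = 0.48 * 0.18 = 0.0864 rad
= 4.9504 deg
theta_new = 73 + 4.9504 = 77.9504 deg


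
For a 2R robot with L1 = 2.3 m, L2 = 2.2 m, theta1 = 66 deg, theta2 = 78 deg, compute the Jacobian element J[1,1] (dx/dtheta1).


J[1,1] = -L1*sin(t1) - L2*sin(t1+t2)
= -2.3*sin(66) - 2.2*sin(144)
= -3.3943


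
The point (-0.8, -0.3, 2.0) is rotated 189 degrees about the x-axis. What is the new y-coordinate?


Rotation about x-axis: y' = y*cos(theta) - z*sin(theta)
= -0.3 * -0.9877 - 2.0 * -0.1564
= 0.6092


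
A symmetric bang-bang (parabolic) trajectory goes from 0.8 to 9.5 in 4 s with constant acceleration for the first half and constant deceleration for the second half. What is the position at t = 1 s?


Symmetric rest-to-rest: each phase covers (pf-p0)/2 in time T/2. 0.5*a*(T/2)^2 = (pf-p0)/2 => a = 4*(pf-p0)/T^2
a = 4*(9.5-0.8)/4^2 = 2.175
t = 1 is in the acceleration phase (t <= T/2).
p = p0 + 0.5*a*t^2 = 0.8 + 0.5*2.175*1^2
= 1.8875


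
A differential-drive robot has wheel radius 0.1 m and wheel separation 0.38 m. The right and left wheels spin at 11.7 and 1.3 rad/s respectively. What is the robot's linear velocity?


vR = r*wR = 0.1*11.7 = 1.17 m/s
vL = r*wL = 0.1*1.3 = 0.13 m/s
v = (vR+vL)/2 = 0.65 m/s
omega = (vR-vL)/L = 2.7368 rad/s
linear velocity = 0.65 m/s


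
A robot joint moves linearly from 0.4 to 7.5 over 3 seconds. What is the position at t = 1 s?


s = t/T = 1/3 = 0.3333
p(t) = p0 + (pf-p0)*s
= 0.4 + (7.5 - 0.4) * 0.3333
= 2.7667


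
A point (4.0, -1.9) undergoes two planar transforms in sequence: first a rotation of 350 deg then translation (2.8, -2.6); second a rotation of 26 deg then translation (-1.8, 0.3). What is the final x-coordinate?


After transform 1:
x1 = cos(350)*4.0 - sin(350)*-1.9 + 2.8 = 6.4093
y1 = sin(350)*4.0 + cos(350)*-1.9 + -2.6 = -5.1657
After transform 2:
x2 = cos(26)*6.4093 - sin(26)*-5.1657 + -1.8
= 6.2251


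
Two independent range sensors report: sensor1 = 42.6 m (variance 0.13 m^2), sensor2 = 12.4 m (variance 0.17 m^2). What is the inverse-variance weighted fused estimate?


w1 = (1/var1) / (1/var1 + 1/var2)
   = 7.6923 / (7.6923 + 5.8824) = 0.5667
w2 = 1 - w1 = 0.4333
fused = w1*s1 + w2*s2 = 24.14 + 5.3733
= 29.5133 m


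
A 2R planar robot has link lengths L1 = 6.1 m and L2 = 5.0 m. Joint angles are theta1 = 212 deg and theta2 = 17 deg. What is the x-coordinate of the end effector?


Convert angles to radians: theta1 = 3.7001, theta2 = 0.2967
x = L1*cos(theta1) + L2*cos(theta1+theta2)
x = -5.1731 + -3.2803
x = -8.4534


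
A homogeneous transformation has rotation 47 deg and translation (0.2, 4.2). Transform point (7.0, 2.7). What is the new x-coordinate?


x' = cos(theta)*px - sin(theta)*py + tx
= 0.682*7.0 - 0.7314*2.7 + 0.2
= 2.9993


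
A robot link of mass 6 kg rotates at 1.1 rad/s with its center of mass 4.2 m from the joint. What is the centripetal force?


F = m * omega^2 * r
= 6 * 1.1^2 * 4.2
= 6 * 1.21 * 4.2
= 30.492 N


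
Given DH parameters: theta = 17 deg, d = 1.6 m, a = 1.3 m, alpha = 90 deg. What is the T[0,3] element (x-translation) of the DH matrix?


T[0,3] = a * cos(theta)
= 1.3 * cos(17 deg)
= 1.3 * 0.9563
= 1.2432


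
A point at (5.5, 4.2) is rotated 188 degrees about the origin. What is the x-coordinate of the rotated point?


x' = x*cos(theta) - y*sin(theta)
cos(188 deg) = -0.9903, sin(188 deg) = -0.1392
x' = 5.5 * -0.9903 - 4.2 * -0.1392
= -5.4465 - -0.5845
= -4.8619


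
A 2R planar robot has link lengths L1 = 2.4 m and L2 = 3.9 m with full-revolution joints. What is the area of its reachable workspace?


r_max = L1 + L2 = 6.3 m
r_min = |L1 - L2| = 1.5 m
Area = pi*(r_max^2 - r_min^2)
= pi*(39.69 - 2.25)
= pi * 37.44
= 117.6212 m^2


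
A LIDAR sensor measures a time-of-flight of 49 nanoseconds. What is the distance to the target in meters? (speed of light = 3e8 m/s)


tof = 49 ns = 4.9e-08 s
dist = c * tof / 2
= 3e8 * 4.9e-08 / 2
= 7.35 m


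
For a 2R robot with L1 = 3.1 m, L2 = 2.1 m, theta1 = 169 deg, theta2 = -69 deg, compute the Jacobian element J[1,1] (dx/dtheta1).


J[1,1] = -L1*sin(t1) - L2*sin(t1+t2)
= -3.1*sin(169) - 2.1*sin(100)
= -2.6596


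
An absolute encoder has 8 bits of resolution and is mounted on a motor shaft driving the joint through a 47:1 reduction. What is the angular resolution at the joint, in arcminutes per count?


counts = 2^8 = 256
effective counts at joint = 256 * 47 = 12032
resolution = 360*60 / 12032
= 1.7952 arcmin/count


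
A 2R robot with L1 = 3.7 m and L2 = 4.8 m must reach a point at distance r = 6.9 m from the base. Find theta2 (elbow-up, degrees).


cos(theta2) = (r^2 - L1^2 - L2^2) / (2*L1*L2)
cos(theta2) = (47.61 - 13.69 - 23.04) / 35.52
cos(theta2) = 0.306306
theta2 = 72.1632 degrees


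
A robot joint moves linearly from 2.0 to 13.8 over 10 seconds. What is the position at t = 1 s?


s = t/T = 1/10 = 0.1
p(t) = p0 + (pf-p0)*s
= 2.0 + (13.8 - 2.0) * 0.1
= 3.18


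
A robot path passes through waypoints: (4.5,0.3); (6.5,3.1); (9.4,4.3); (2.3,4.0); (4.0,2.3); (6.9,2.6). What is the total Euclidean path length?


Segment lengths:
  seg1 = sqrt((2.0)^2 + (2.8)^2) = 3.4409
  seg2 = sqrt((2.9)^2 + (1.2)^2) = 3.1385
  seg3 = sqrt((-7.1)^2 + (-0.3)^2) = 7.1063
  seg4 = sqrt((1.7)^2 + (-1.7)^2) = 2.4042
  seg5 = sqrt((2.9)^2 + (0.3)^2) = 2.9155
Total = 19.0054


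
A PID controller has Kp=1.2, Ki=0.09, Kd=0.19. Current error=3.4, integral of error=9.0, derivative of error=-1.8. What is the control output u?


u = Kp*e + Ki*int(e) + Kd*de/dt
= 1.2*3.4 + 0.09*9.0 + 0.19*(-1.8)
= 4.08 + 0.81 + -0.342
= 4.548


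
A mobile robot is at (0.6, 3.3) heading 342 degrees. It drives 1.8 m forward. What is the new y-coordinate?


y_new = y0 + d*sin(theta)
= 3.3 + 1.8*sin(342)
= 3.3 + -0.5562
= 2.7438


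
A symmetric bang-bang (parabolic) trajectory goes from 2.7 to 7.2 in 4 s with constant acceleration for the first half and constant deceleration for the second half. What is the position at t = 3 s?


Symmetric rest-to-rest: each phase covers (pf-p0)/2 in time T/2. 0.5*a*(T/2)^2 = (pf-p0)/2 => a = 4*(pf-p0)/T^2
a = 4*(7.2-2.7)/4^2 = 1.125
t = 3 is in the deceleration phase (t > T/2).
p = pf - 0.5*a*(T-t)^2 = 7.2 - 0.5*1.125*1^2
= 6.6375


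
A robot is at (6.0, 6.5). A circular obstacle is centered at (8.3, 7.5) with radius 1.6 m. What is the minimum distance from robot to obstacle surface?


center_dist = sqrt((6.0-8.3)^2 + (6.5-7.5)^2)
= sqrt(5.29 + 1.0)
= 2.508
min_dist = center_dist - radius = 2.508 - 1.6 = 0.908 m


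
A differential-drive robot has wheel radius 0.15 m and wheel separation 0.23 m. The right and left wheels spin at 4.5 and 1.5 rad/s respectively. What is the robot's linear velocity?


vR = r*wR = 0.15*4.5 = 0.675 m/s
vL = r*wL = 0.15*1.5 = 0.225 m/s
v = (vR+vL)/2 = 0.45 m/s
omega = (vR-vL)/L = 1.9565 rad/s
linear velocity = 0.45 m/s


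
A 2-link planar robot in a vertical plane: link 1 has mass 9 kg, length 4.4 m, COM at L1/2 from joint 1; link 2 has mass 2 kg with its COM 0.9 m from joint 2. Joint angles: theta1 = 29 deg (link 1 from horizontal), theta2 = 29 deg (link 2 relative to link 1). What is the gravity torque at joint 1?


Horizontal distance from joint 1 to link-1 COM:
  x_c1 = (L1/2)*cos(t1) = 2.2 * 0.8746 = 1.9242 m
Horizontal distance from joint 1 to link-2 COM:
  x_c2 = L1*cos(t1) + Lc2*cos(t1+t2)
       = 4.4*0.8746 + 0.9*0.5299 = 4.3253 m
tau1 = m1*g*x_c1 + m2*g*x_c2
     = 9*9.81*1.9242 + 2*9.81*4.3253
     = 169.8844 + 84.8615
     = 254.7459 Nm


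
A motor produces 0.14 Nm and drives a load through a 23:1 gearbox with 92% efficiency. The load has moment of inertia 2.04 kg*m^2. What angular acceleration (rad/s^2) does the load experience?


tau_out = tau_motor * N * eta
= 0.14 * 23 * 0.92 = 2.9624 Nm
alpha = tau_out / I = 2.9624 / 2.04
= 1.4522 rad/s^2


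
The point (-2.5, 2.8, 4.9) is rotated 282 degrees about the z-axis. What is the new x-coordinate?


Rotation about z-axis: x' = x*cos(theta) - y*sin(theta)
= -2.5 * 0.2079 - 2.8 * -0.9781
= 2.219


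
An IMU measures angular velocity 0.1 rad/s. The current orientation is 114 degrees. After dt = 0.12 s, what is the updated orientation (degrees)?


delta_theta = w * dt = 0.1 * 0.12 = 0.012 rad
= 0.6875 deg
theta_new = 114 + 0.6875 = 114.6875 deg


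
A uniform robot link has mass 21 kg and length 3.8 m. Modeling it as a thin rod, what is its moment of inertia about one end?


I = (1/3) * m * L^2
= (1/3) * 21 * 3.8^2
= 0.333333 * 21 * 14.44
= 101.08 kg*m^2


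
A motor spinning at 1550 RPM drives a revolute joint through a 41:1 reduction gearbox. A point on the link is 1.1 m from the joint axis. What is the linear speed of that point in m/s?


omega_motor = 1550 * 2*pi/60 = 162.3156 rad/s
omega_joint = omega_motor / 41 = 3.9589 rad/s
v = omega_joint * r = 3.9589 * 1.1
= 4.3548 m/s


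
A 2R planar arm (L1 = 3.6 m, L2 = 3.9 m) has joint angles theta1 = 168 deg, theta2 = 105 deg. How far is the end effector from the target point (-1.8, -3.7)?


End effector via forward kinematics:
x = L1*cos(t1) + L2*cos(t1+t2) = -3.3172
y = L1*sin(t1) + L2*sin(t1+t2) = -3.1462
Distance to target:
d = sqrt((-1.8 - -3.3172)^2 + (-3.7 - -3.1462)^2)
= sqrt(2.302 + 0.3067)
= 1.6151 m


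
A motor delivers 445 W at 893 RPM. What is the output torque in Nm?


omega = 893 * 2*pi/60 = 93.5147 rad/s
tau = P / omega = 445 / 93.5147
= 4.7586 Nm


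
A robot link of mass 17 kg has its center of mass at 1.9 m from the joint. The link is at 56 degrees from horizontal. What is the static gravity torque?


tau = m*g*L*cos(angle)
= 17 * 9.81 * 1.9 * cos(56 deg)
= 17 * 9.81 * 1.9 * 0.5592
= 177.1875 Nm


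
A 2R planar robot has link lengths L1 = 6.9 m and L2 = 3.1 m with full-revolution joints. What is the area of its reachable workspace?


r_max = L1 + L2 = 10.0 m
r_min = |L1 - L2| = 3.8 m
Area = pi*(r_max^2 - r_min^2)
= pi*(100.0 - 14.44)
= pi * 85.56
= 268.7947 m^2


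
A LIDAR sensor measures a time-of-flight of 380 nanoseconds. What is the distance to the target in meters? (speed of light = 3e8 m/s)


tof = 380 ns = 3.8e-07 s
dist = c * tof / 2
= 3e8 * 3.8e-07 / 2
= 57.0 m


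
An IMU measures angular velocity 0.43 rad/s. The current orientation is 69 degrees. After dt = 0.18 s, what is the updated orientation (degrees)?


delta_theta = w * dt = 0.43 * 0.18 = 0.0774 rad
= 4.4347 deg
theta_new = 69 + 4.4347 = 73.4347 deg


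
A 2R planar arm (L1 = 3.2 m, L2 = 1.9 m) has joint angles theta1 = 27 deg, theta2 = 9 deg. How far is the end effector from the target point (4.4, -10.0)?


End effector via forward kinematics:
x = L1*cos(t1) + L2*cos(t1+t2) = 4.3884
y = L1*sin(t1) + L2*sin(t1+t2) = 2.5696
Distance to target:
d = sqrt((4.4 - 4.3884)^2 + (-10.0 - 2.5696)^2)
= sqrt(0.0001 + 157.9939)
= 12.5696 m


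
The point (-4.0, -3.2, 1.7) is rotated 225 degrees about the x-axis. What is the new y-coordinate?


Rotation about x-axis: y' = y*cos(theta) - z*sin(theta)
= -3.2 * -0.7071 - 1.7 * -0.7071
= 3.4648


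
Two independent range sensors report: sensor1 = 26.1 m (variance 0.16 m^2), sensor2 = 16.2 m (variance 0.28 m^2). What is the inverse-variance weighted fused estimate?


w1 = (1/var1) / (1/var1 + 1/var2)
   = 6.25 / (6.25 + 3.5714) = 0.6364
w2 = 1 - w1 = 0.3636
fused = w1*s1 + w2*s2 = 16.6091 + 5.8909
= 22.5 m


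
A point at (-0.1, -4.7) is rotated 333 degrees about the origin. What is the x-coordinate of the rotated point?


x' = x*cos(theta) - y*sin(theta)
cos(333 deg) = 0.891, sin(333 deg) = -0.454
x' = -0.1 * 0.891 - -4.7 * -0.454
= -0.0891 - 2.1338
= -2.2229


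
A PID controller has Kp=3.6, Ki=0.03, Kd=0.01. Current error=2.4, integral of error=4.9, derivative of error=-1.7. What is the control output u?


u = Kp*e + Ki*int(e) + Kd*de/dt
= 3.6*2.4 + 0.03*4.9 + 0.01*(-1.7)
= 8.64 + 0.147 + -0.017
= 8.77


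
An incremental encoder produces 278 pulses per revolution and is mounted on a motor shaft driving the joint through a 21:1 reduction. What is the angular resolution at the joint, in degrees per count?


counts per rev = 278
effective counts at joint = 278 * 21 = 5838
resolution = 360 / 5838
= 0.0617 deg/count


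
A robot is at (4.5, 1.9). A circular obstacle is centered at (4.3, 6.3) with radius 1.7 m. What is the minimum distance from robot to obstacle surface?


center_dist = sqrt((4.5-4.3)^2 + (1.9-6.3)^2)
= sqrt(0.04 + 19.36)
= 4.4045
min_dist = center_dist - radius = 4.4045 - 1.7 = 2.7045 m


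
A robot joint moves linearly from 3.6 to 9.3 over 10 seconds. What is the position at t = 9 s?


s = t/T = 9/10 = 0.9
p(t) = p0 + (pf-p0)*s
= 3.6 + (9.3 - 3.6) * 0.9
= 8.73


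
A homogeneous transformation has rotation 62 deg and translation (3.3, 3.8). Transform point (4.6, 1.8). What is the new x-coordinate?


x' = cos(theta)*px - sin(theta)*py + tx
= 0.4695*4.6 - 0.8829*1.8 + 3.3
= 3.8703


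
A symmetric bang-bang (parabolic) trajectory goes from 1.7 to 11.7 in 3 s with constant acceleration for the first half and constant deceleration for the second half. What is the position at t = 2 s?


Symmetric rest-to-rest: each phase covers (pf-p0)/2 in time T/2. 0.5*a*(T/2)^2 = (pf-p0)/2 => a = 4*(pf-p0)/T^2
a = 4*(11.7-1.7)/3^2 = 4.4444
t = 2 is in the deceleration phase (t > T/2).
p = pf - 0.5*a*(T-t)^2 = 11.7 - 0.5*4.4444*1^2
= 9.4778


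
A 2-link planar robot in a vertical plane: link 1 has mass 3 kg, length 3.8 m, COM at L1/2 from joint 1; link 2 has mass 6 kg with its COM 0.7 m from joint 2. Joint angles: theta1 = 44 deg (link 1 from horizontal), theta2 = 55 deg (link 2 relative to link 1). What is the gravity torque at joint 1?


Horizontal distance from joint 1 to link-1 COM:
  x_c1 = (L1/2)*cos(t1) = 1.9 * 0.7193 = 1.3667 m
Horizontal distance from joint 1 to link-2 COM:
  x_c2 = L1*cos(t1) + Lc2*cos(t1+t2)
       = 3.8*0.7193 + 0.7*-0.1564 = 2.624 m
tau1 = m1*g*x_c1 + m2*g*x_c2
     = 3*9.81*1.3667 + 6*9.81*2.624
     = 40.2233 + 154.4479
     = 194.6712 Nm


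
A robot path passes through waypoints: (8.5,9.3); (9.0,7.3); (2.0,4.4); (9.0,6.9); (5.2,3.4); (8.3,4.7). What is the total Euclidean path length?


Segment lengths:
  seg1 = sqrt((0.5)^2 + (-2.0)^2) = 2.0616
  seg2 = sqrt((-7.0)^2 + (-2.9)^2) = 7.5769
  seg3 = sqrt((7.0)^2 + (2.5)^2) = 7.433
  seg4 = sqrt((-3.8)^2 + (-3.5)^2) = 5.1662
  seg5 = sqrt((3.1)^2 + (1.3)^2) = 3.3615
Total = 25.5993


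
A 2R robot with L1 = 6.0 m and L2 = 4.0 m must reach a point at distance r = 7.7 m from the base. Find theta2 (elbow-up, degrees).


cos(theta2) = (r^2 - L1^2 - L2^2) / (2*L1*L2)
cos(theta2) = (59.29 - 36.0 - 16.0) / 48.0
cos(theta2) = 0.151875
theta2 = 81.2644 degrees


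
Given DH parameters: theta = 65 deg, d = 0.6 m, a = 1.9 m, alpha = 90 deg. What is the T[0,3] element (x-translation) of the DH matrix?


T[0,3] = a * cos(theta)
= 1.9 * cos(65 deg)
= 1.9 * 0.4226
= 0.803


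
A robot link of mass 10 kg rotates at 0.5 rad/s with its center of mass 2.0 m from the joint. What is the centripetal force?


F = m * omega^2 * r
= 10 * 0.5^2 * 2.0
= 10 * 0.25 * 2.0
= 5.0 N


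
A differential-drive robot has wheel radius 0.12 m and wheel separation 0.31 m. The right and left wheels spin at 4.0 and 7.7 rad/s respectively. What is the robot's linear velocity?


vR = r*wR = 0.12*4.0 = 0.48 m/s
vL = r*wL = 0.12*7.7 = 0.924 m/s
v = (vR+vL)/2 = 0.702 m/s
omega = (vR-vL)/L = -1.4323 rad/s
linear velocity = 0.702 m/s


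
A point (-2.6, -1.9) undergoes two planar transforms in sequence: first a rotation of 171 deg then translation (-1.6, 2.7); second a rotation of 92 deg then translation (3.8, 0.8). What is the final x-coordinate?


After transform 1:
x1 = cos(171)*-2.6 - sin(171)*-1.9 + -1.6 = 1.2652
y1 = sin(171)*-2.6 + cos(171)*-1.9 + 2.7 = 4.1699
After transform 2:
x2 = cos(92)*1.2652 - sin(92)*4.1699 + 3.8
= -0.4115


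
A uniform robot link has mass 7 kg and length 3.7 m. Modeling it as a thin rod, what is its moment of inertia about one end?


I = (1/3) * m * L^2
= (1/3) * 7 * 3.7^2
= 0.333333 * 7 * 13.69
= 31.9433 kg*m^2


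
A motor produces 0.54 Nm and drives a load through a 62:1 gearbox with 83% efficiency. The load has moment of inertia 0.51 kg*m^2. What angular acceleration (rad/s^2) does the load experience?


tau_out = tau_motor * N * eta
= 0.54 * 62 * 0.83 = 27.7884 Nm
alpha = tau_out / I = 27.7884 / 0.51
= 54.4871 rad/s^2


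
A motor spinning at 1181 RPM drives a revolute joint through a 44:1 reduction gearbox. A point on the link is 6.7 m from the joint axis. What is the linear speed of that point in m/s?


omega_motor = 1181 * 2*pi/60 = 123.674 rad/s
omega_joint = omega_motor / 44 = 2.8108 rad/s
v = omega_joint * r = 2.8108 * 6.7
= 18.8322 m/s


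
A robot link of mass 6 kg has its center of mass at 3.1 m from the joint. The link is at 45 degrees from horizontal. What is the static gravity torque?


tau = m*g*L*cos(angle)
= 6 * 9.81 * 3.1 * cos(45 deg)
= 6 * 9.81 * 3.1 * 0.7071
= 129.0229 Nm


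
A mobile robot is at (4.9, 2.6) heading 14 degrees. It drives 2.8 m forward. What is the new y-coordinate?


y_new = y0 + d*sin(theta)
= 2.6 + 2.8*sin(14)
= 2.6 + 0.6774
= 3.2774


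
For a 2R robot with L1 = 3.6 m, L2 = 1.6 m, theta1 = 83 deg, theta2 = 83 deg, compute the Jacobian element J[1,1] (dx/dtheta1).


J[1,1] = -L1*sin(t1) - L2*sin(t1+t2)
= -3.6*sin(83) - 1.6*sin(166)
= -3.9602


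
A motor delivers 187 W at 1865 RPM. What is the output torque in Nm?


omega = 1865 * 2*pi/60 = 195.3023 rad/s
tau = P / omega = 187 / 195.3023
= 0.9575 Nm


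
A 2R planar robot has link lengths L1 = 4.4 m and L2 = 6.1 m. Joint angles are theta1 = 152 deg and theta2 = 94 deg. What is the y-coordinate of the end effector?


Convert angles to radians: theta1 = 2.6529, theta2 = 1.6406
y = L1*sin(theta1) + L2*sin(theta1+theta2)
y = 2.0657 + -5.5726
y = -3.507


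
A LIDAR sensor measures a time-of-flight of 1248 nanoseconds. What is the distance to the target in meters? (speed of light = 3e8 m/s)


tof = 1248 ns = 1.248e-06 s
dist = c * tof / 2
= 3e8 * 1.248e-06 / 2
= 187.2 m


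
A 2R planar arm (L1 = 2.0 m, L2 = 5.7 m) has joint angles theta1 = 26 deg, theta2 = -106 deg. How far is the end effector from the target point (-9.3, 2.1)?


End effector via forward kinematics:
x = L1*cos(t1) + L2*cos(t1+t2) = 2.7874
y = L1*sin(t1) + L2*sin(t1+t2) = -4.7367
Distance to target:
d = sqrt((-9.3 - 2.7874)^2 + (2.1 - -4.7367)^2)
= sqrt(146.1048 + 46.7399)
= 13.8869 m


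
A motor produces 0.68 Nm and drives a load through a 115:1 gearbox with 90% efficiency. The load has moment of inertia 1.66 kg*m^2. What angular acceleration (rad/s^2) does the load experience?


tau_out = tau_motor * N * eta
= 0.68 * 115 * 0.9 = 70.38 Nm
alpha = tau_out / I = 70.38 / 1.66
= 42.3976 rad/s^2


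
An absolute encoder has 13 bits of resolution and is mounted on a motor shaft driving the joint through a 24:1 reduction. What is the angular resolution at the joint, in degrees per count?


counts = 2^13 = 8192
effective counts at joint = 8192 * 24 = 196608
resolution = 360 / 196608
= 0.0018 deg/count


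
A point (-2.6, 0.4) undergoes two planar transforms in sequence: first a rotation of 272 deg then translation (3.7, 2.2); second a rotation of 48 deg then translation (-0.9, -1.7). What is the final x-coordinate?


After transform 1:
x1 = cos(272)*-2.6 - sin(272)*0.4 + 3.7 = 4.009
y1 = sin(272)*-2.6 + cos(272)*0.4 + 2.2 = 4.8124
After transform 2:
x2 = cos(48)*4.009 - sin(48)*4.8124 + -0.9
= -1.7937


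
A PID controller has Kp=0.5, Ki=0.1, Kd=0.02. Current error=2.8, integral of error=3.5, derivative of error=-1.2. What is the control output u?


u = Kp*e + Ki*int(e) + Kd*de/dt
= 0.5*2.8 + 0.1*3.5 + 0.02*(-1.2)
= 1.4 + 0.35 + -0.024
= 1.726


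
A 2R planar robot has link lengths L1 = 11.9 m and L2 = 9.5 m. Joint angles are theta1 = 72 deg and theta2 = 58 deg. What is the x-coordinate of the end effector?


Convert angles to radians: theta1 = 1.2566, theta2 = 1.0123
x = L1*cos(theta1) + L2*cos(theta1+theta2)
x = 3.6773 + -6.1065
x = -2.4292


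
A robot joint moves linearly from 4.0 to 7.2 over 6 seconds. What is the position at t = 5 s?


s = t/T = 5/6 = 0.8333
p(t) = p0 + (pf-p0)*s
= 4.0 + (7.2 - 4.0) * 0.8333
= 6.6667


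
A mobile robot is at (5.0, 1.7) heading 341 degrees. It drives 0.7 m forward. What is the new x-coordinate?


x_new = x0 + d*cos(theta)
= 5.0 + 0.7*cos(341)
= 5.0 + 0.6619
= 5.6619


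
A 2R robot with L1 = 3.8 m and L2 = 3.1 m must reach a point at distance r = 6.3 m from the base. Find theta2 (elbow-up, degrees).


cos(theta2) = (r^2 - L1^2 - L2^2) / (2*L1*L2)
cos(theta2) = (39.69 - 14.44 - 9.61) / 23.56
cos(theta2) = 0.663837
theta2 = 48.4068 degrees


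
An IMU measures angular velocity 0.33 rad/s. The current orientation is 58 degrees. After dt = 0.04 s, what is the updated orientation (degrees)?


delta_theta = w * dt = 0.33 * 0.04 = 0.0132 rad
= 0.7563 deg
theta_new = 58 + 0.7563 = 58.7563 deg


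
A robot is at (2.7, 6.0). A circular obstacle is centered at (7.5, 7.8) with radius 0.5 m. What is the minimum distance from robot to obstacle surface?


center_dist = sqrt((2.7-7.5)^2 + (6.0-7.8)^2)
= sqrt(23.04 + 3.24)
= 5.1264
min_dist = center_dist - radius = 5.1264 - 0.5 = 4.6264 m


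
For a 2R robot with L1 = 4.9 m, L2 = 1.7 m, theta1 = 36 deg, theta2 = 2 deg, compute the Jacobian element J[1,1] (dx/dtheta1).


J[1,1] = -L1*sin(t1) - L2*sin(t1+t2)
= -4.9*sin(36) - 1.7*sin(38)
= -3.9268


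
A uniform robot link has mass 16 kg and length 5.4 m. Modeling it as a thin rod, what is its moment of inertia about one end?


I = (1/3) * m * L^2
= (1/3) * 16 * 5.4^2
= 0.333333 * 16 * 29.16
= 155.52 kg*m^2


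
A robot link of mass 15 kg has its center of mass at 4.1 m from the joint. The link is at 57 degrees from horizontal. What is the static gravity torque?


tau = m*g*L*cos(angle)
= 15 * 9.81 * 4.1 * cos(57 deg)
= 15 * 9.81 * 4.1 * 0.5446
= 328.5889 Nm


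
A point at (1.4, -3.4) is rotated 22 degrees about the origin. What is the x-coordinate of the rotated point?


x' = x*cos(theta) - y*sin(theta)
cos(22 deg) = 0.9272, sin(22 deg) = 0.3746
x' = 1.4 * 0.9272 - -3.4 * 0.3746
= 1.2981 - -1.2737
= 2.5717


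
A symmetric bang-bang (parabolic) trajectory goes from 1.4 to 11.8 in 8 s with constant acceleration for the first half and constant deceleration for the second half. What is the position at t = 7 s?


Symmetric rest-to-rest: each phase covers (pf-p0)/2 in time T/2. 0.5*a*(T/2)^2 = (pf-p0)/2 => a = 4*(pf-p0)/T^2
a = 4*(11.8-1.4)/8^2 = 0.65
t = 7 is in the deceleration phase (t > T/2).
p = pf - 0.5*a*(T-t)^2 = 11.8 - 0.5*0.65*1^2
= 11.475
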